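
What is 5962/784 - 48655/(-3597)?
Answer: 29795417/1410024 ≈ 21.131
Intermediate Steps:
5962/784 - 48655/(-3597) = 5962*(1/784) - 48655*(-1/3597) = 2981/392 + 48655/3597 = 29795417/1410024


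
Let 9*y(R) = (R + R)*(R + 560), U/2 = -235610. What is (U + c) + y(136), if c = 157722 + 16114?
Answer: -829048/3 ≈ -2.7635e+5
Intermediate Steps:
U = -471220 (U = 2*(-235610) = -471220)
y(R) = 2*R*(560 + R)/9 (y(R) = ((R + R)*(R + 560))/9 = ((2*R)*(560 + R))/9 = (2*R*(560 + R))/9 = 2*R*(560 + R)/9)
c = 173836
(U + c) + y(136) = (-471220 + 173836) + (2/9)*136*(560 + 136) = -297384 + (2/9)*136*696 = -297384 + 63104/3 = -829048/3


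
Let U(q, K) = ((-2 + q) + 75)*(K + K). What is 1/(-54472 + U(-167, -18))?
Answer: -1/51088 ≈ -1.9574e-5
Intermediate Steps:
U(q, K) = 2*K*(73 + q) (U(q, K) = (73 + q)*(2*K) = 2*K*(73 + q))
1/(-54472 + U(-167, -18)) = 1/(-54472 + 2*(-18)*(73 - 167)) = 1/(-54472 + 2*(-18)*(-94)) = 1/(-54472 + 3384) = 1/(-51088) = -1/51088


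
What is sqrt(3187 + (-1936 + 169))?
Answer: 2*sqrt(355) ≈ 37.683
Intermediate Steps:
sqrt(3187 + (-1936 + 169)) = sqrt(3187 - 1767) = sqrt(1420) = 2*sqrt(355)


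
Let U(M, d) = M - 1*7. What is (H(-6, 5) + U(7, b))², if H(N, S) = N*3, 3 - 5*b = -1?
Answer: 324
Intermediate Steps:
b = ⅘ (b = ⅗ - ⅕*(-1) = ⅗ + ⅕ = ⅘ ≈ 0.80000)
H(N, S) = 3*N
U(M, d) = -7 + M (U(M, d) = M - 7 = -7 + M)
(H(-6, 5) + U(7, b))² = (3*(-6) + (-7 + 7))² = (-18 + 0)² = (-18)² = 324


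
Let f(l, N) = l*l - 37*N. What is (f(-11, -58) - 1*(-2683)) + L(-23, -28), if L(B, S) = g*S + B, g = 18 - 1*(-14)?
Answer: 4031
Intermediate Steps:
g = 32 (g = 18 + 14 = 32)
L(B, S) = B + 32*S (L(B, S) = 32*S + B = B + 32*S)
f(l, N) = l² - 37*N
(f(-11, -58) - 1*(-2683)) + L(-23, -28) = (((-11)² - 37*(-58)) - 1*(-2683)) + (-23 + 32*(-28)) = ((121 + 2146) + 2683) + (-23 - 896) = (2267 + 2683) - 919 = 4950 - 919 = 4031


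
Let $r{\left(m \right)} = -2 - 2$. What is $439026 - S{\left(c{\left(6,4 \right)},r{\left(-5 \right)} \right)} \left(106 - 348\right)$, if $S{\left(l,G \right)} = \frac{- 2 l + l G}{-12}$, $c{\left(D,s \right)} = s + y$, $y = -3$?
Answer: $439147$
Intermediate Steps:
$c{\left(D,s \right)} = -3 + s$ ($c{\left(D,s \right)} = s - 3 = -3 + s$)
$r{\left(m \right)} = -4$
$S{\left(l,G \right)} = \frac{l}{6} - \frac{G l}{12}$ ($S{\left(l,G \right)} = \left(- 2 l + G l\right) \left(- \frac{1}{12}\right) = \frac{l}{6} - \frac{G l}{12}$)
$439026 - S{\left(c{\left(6,4 \right)},r{\left(-5 \right)} \right)} \left(106 - 348\right) = 439026 - \frac{\left(-3 + 4\right) \left(2 - -4\right)}{12} \left(106 - 348\right) = 439026 - \frac{1}{12} \cdot 1 \left(2 + 4\right) \left(-242\right) = 439026 - \frac{1}{12} \cdot 1 \cdot 6 \left(-242\right) = 439026 - \frac{1}{2} \left(-242\right) = 439026 - -121 = 439026 + 121 = 439147$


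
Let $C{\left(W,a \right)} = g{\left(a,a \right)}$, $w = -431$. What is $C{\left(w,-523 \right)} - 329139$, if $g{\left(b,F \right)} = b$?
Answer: $-329662$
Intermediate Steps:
$C{\left(W,a \right)} = a$
$C{\left(w,-523 \right)} - 329139 = -523 - 329139 = -329662$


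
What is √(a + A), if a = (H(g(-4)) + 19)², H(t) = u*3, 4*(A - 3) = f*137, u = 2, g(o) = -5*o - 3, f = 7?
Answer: √3471/2 ≈ 29.458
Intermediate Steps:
g(o) = -3 - 5*o
A = 971/4 (A = 3 + (7*137)/4 = 3 + (¼)*959 = 3 + 959/4 = 971/4 ≈ 242.75)
H(t) = 6 (H(t) = 2*3 = 6)
a = 625 (a = (6 + 19)² = 25² = 625)
√(a + A) = √(625 + 971/4) = √(3471/4) = √3471/2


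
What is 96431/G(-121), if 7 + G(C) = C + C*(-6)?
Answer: 96431/598 ≈ 161.26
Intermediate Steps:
G(C) = -7 - 5*C (G(C) = -7 + (C + C*(-6)) = -7 + (C - 6*C) = -7 - 5*C)
96431/G(-121) = 96431/(-7 - 5*(-121)) = 96431/(-7 + 605) = 96431/598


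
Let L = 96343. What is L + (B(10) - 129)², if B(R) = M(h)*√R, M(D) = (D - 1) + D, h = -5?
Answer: 114194 + 2838*√10 ≈ 1.2317e+5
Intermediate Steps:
M(D) = -1 + 2*D (M(D) = (-1 + D) + D = -1 + 2*D)
B(R) = -11*√R (B(R) = (-1 + 2*(-5))*√R = (-1 - 10)*√R = -11*√R)
L + (B(10) - 129)² = 96343 + (-11*√10 - 129)² = 96343 + (-129 - 11*√10)²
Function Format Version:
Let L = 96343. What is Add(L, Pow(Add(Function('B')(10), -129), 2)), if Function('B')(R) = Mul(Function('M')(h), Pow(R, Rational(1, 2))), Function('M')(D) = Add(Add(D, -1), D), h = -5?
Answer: Add(114194, Mul(2838, Pow(10, Rational(1, 2)))) ≈ 1.2317e+5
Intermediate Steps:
Function('M')(D) = Add(-1, Mul(2, D)) (Function('M')(D) = Add(Add(-1, D), D) = Add(-1, Mul(2, D)))
Function('B')(R) = Mul(-11, Pow(R, Rational(1, 2))) (Function('B')(R) = Mul(Add(-1, Mul(2, -5)), Pow(R, Rational(1, 2))) = Mul(Add(-1, -10), Pow(R, Rational(1, 2))) = Mul(-11, Pow(R, Rational(1, 2))))
Add(L, Pow(Add(Function('B')(10), -129), 2)) = Add(96343, Pow(Add(Mul(-11, Pow(10, Rational(1, 2))), -129), 2)) = Add(96343, Pow(Add(-129, Mul(-11, Pow(10, Rational(1, 2)))), 2))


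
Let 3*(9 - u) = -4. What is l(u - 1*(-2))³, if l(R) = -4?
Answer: -64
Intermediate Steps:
u = 31/3 (u = 9 - ⅓*(-4) = 9 + 4/3 = 31/3 ≈ 10.333)
l(u - 1*(-2))³ = (-4)³ = -64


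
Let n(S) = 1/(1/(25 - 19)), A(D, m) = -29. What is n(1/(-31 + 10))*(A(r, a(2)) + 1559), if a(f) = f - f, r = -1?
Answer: 9180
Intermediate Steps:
a(f) = 0
n(S) = 6 (n(S) = 1/(1/6) = 6)
n(1/(-31 + 10))*(A(r, a(2)) + 1559) = 6*(-29 + 1559) = 6*1530 = 9180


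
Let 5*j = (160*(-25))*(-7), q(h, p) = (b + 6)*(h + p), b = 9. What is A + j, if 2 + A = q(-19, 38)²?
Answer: 86823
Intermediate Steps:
q(h, p) = 15*h + 15*p (q(h, p) = (9 + 6)*(h + p) = 15*(h + p) = 15*h + 15*p)
j = 5600 (j = ((160*(-25))*(-7))/5 = (-4000*(-7))/5 = (⅕)*28000 = 5600)
A = 81223 (A = -2 + (15*(-19) + 15*38)² = -2 + (-285 + 570)² = -2 + 285² = -2 + 81225 = 81223)
A + j = 81223 + 5600 = 86823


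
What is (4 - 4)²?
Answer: 0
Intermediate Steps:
(4 - 4)² = 0² = 0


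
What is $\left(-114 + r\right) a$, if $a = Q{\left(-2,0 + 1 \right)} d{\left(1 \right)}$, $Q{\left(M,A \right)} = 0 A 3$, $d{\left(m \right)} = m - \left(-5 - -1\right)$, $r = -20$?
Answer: $0$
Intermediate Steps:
$d{\left(m \right)} = 4 + m$ ($d{\left(m \right)} = m - \left(-5 + 1\right) = m - -4 = m + 4 = 4 + m$)
$Q{\left(M,A \right)} = 0$ ($Q{\left(M,A \right)} = 0 \cdot 3 = 0$)
$a = 0$ ($a = 0 \left(4 + 1\right) = 0 \cdot 5 = 0$)
$\left(-114 + r\right) a = \left(-114 - 20\right) 0 = \left(-134\right) 0 = 0$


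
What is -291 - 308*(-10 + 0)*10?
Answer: 30509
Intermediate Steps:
-291 - 308*(-10 + 0)*10 = -291 - (-3080)*10 = -291 - 308*(-100) = -291 + 30800 = 30509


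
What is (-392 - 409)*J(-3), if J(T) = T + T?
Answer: 4806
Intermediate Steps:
J(T) = 2*T
(-392 - 409)*J(-3) = (-392 - 409)*(2*(-3)) = -801*(-6) = 4806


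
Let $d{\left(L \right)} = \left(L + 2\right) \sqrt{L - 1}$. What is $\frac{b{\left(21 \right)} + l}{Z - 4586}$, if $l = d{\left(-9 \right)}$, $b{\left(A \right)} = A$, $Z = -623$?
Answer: $- \frac{21}{5209} + \frac{7 i \sqrt{10}}{5209} \approx -0.0040315 + 0.0042496 i$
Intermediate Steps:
$d{\left(L \right)} = \sqrt{-1 + L} \left(2 + L\right)$ ($d{\left(L \right)} = \left(2 + L\right) \sqrt{-1 + L} = \sqrt{-1 + L} \left(2 + L\right)$)
$l = - 7 i \sqrt{10}$ ($l = \sqrt{-1 - 9} \left(2 - 9\right) = \sqrt{-10} \left(-7\right) = i \sqrt{10} \left(-7\right) = - 7 i \sqrt{10} \approx - 22.136 i$)
$\frac{b{\left(21 \right)} + l}{Z - 4586} = \frac{21 - 7 i \sqrt{10}}{-623 - 4586} = \frac{21 - 7 i \sqrt{10}}{-5209} = \left(21 - 7 i \sqrt{10}\right) \left(- \frac{1}{5209}\right) = - \frac{21}{5209} + \frac{7 i \sqrt{10}}{5209}$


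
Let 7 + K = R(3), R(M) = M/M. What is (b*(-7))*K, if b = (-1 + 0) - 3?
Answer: -168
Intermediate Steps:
R(M) = 1
K = -6 (K = -7 + 1 = -6)
b = -4 (b = -1 - 3 = -4)
(b*(-7))*K = -4*(-7)*(-6) = 28*(-6) = -168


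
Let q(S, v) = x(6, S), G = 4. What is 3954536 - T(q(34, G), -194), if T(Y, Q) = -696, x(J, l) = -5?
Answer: 3955232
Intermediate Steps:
q(S, v) = -5
3954536 - T(q(34, G), -194) = 3954536 - 1*(-696) = 3954536 + 696 = 3955232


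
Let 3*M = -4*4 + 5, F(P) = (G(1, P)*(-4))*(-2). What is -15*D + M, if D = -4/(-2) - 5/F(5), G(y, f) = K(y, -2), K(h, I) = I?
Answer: -1841/48 ≈ -38.354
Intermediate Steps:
G(y, f) = -2
F(P) = -16 (F(P) = -2*(-4)*(-2) = 8*(-2) = -16)
D = 37/16 (D = -4/(-2) - 5/(-16) = -4*(-½) - 5*(-1/16) = 2 + 5/16 = 37/16 ≈ 2.3125)
M = -11/3 (M = (-4*4 + 5)/3 = (-16 + 5)/3 = (⅓)*(-11) = -11/3 ≈ -3.6667)
-15*D + M = -15*37/16 - 11/3 = -555/16 - 11/3 = -1841/48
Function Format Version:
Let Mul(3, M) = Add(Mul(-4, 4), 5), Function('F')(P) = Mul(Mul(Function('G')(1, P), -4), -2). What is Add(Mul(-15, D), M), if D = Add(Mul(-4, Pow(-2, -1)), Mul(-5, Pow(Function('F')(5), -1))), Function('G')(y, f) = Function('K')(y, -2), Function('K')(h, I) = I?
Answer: Rational(-1841, 48) ≈ -38.354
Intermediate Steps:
Function('G')(y, f) = -2
Function('F')(P) = -16 (Function('F')(P) = Mul(Mul(-2, -4), -2) = Mul(8, -2) = -16)
D = Rational(37, 16) (D = Add(Mul(-4, Pow(-2, -1)), Mul(-5, Pow(-16, -1))) = Add(Mul(-4, Rational(-1, 2)), Mul(-5, Rational(-1, 16))) = Add(2, Rational(5, 16)) = Rational(37, 16) ≈ 2.3125)
M = Rational(-11, 3) (M = Mul(Rational(1, 3), Add(Mul(-4, 4), 5)) = Mul(Rational(1, 3), Add(-16, 5)) = Mul(Rational(1, 3), -11) = Rational(-11, 3) ≈ -3.6667)
Add(Mul(-15, D), M) = Add(Mul(-15, Rational(37, 16)), Rational(-11, 3)) = Add(Rational(-555, 16), Rational(-11, 3)) = Rational(-1841, 48)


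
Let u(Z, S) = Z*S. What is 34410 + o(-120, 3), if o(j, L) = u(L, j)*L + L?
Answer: 33333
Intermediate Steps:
u(Z, S) = S*Z
o(j, L) = L + j*L**2 (o(j, L) = (j*L)*L + L = (L*j)*L + L = j*L**2 + L = L + j*L**2)
34410 + o(-120, 3) = 34410 + 3*(1 + 3*(-120)) = 34410 + 3*(1 - 360) = 34410 + 3*(-359) = 34410 - 1077 = 33333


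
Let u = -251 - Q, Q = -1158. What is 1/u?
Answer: 1/907 ≈ 0.0011025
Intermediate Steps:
u = 907 (u = -251 - 1*(-1158) = -251 + 1158 = 907)
1/u = 1/907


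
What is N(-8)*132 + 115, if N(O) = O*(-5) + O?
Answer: 4339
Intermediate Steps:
N(O) = -4*O (N(O) = -5*O + O = -4*O)
N(-8)*132 + 115 = -4*(-8)*132 + 115 = 32*132 + 115 = 4224 + 115 = 4339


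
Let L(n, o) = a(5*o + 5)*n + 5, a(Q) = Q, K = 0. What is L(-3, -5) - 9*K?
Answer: 65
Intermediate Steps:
L(n, o) = 5 + n*(5 + 5*o) (L(n, o) = (5*o + 5)*n + 5 = (5 + 5*o)*n + 5 = n*(5 + 5*o) + 5 = 5 + n*(5 + 5*o))
L(-3, -5) - 9*K = (5 + 5*(-3)*(1 - 5)) - 9*0 = (5 + 5*(-3)*(-4)) + 0 = (5 + 60) + 0 = 65 + 0 = 65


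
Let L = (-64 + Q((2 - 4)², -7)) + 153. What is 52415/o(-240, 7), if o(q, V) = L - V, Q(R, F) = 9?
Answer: 52415/91 ≈ 575.99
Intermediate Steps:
L = 98 (L = (-64 + 9) + 153 = -55 + 153 = 98)
o(q, V) = 98 - V
52415/o(-240, 7) = 52415/(98 - 1*7) = 52415/(98 - 7) = 52415/91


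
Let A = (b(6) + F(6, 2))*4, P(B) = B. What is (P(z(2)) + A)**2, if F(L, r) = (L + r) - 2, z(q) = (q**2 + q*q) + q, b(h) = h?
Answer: 3364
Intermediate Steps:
z(q) = q + 2*q**2 (z(q) = (q**2 + q**2) + q = 2*q**2 + q = q + 2*q**2)
F(L, r) = -2 + L + r
A = 48 (A = (6 + (-2 + 6 + 2))*4 = (6 + 6)*4 = 12*4 = 48)
(P(z(2)) + A)**2 = (2*(1 + 2*2) + 48)**2 = (2*(1 + 4) + 48)**2 = (2*5 + 48)**2 = (10 + 48)**2 = 58**2 = 3364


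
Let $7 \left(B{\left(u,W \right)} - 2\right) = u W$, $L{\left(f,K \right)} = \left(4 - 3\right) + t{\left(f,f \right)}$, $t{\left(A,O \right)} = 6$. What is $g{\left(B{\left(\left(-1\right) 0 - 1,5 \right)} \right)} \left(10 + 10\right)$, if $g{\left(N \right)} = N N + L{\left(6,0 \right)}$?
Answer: $\frac{8480}{49} \approx 173.06$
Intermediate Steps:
$L{\left(f,K \right)} = 7$ ($L{\left(f,K \right)} = \left(4 - 3\right) + 6 = 1 + 6 = 7$)
$B{\left(u,W \right)} = 2 + \frac{W u}{7}$ ($B{\left(u,W \right)} = 2 + \frac{u W}{7} = 2 + \frac{W u}{7}$)
$g{\left(N \right)} = 7 + N^{2}$ ($g{\left(N \right)} = N N + 7 = N^{2} + 7 = 7 + N^{2}$)
$g{\left(B{\left(\left(-1\right) 0 - 1,5 \right)} \right)} \left(10 + 10\right) = \left(7 + \left(2 + \frac{1}{7} \cdot 5 \left(\left(-1\right) 0 - 1\right)\right)^{2}\right) \left(10 + 10\right) = \left(7 + \left(2 + \frac{1}{7} \cdot 5 \left(0 - 1\right)\right)^{2}\right) 20 = \left(7 + \left(2 + \frac{1}{7} \cdot 5 \left(-1\right)\right)^{2}\right) 20 = \left(7 + \left(2 - \frac{5}{7}\right)^{2}\right) 20 = \left(7 + \left(\frac{9}{7}\right)^{2}\right) 20 = \left(7 + \frac{81}{49}\right) 20 = \frac{424}{49} \cdot 20 = \frac{8480}{49}$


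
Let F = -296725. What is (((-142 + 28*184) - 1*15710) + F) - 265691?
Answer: -573116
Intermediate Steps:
(((-142 + 28*184) - 1*15710) + F) - 265691 = (((-142 + 28*184) - 1*15710) - 296725) - 265691 = (((-142 + 5152) - 15710) - 296725) - 265691 = ((5010 - 15710) - 296725) - 265691 = (-10700 - 296725) - 265691 = -307425 - 265691 = -573116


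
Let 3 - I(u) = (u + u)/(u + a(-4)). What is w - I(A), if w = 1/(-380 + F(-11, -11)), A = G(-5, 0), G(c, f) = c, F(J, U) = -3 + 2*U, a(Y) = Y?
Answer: -766/405 ≈ -1.8914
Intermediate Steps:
A = -5
I(u) = 3 - 2*u/(-4 + u) (I(u) = 3 - (u + u)/(u - 4) = 3 - 2*u/(-4 + u))
w = -1/405 (w = 1/(-380 + (-3 + 2*(-11))) = 1/(-380 + (-3 - 22)) = 1/(-380 - 25) = 1/(-405) = -1/405 ≈ -0.0024691)
w - I(A) = -1/405 - (-12 - 5)/(-4 - 5) = -1/405 - (-17)/(-9) = -1/405 - (-1)*(-17)/9 = -1/405 - 1*17/9 = -1/405 - 17/9 = -766/405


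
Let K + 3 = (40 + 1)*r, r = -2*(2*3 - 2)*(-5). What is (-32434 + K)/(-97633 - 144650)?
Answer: 30797/242283 ≈ 0.12711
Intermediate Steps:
r = 40 (r = -2*(6 - 2)*(-5) = -2*4*(-5) = -8*(-5) = 40)
K = 1637 (K = -3 + (40 + 1)*40 = -3 + 41*40 = -3 + 1640 = 1637)
(-32434 + K)/(-97633 - 144650) = (-32434 + 1637)/(-97633 - 144650) = -30797/(-242283) = -30797*(-1/242283) = 30797/242283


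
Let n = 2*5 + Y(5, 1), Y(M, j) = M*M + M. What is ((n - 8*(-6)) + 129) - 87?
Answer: 130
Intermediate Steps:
Y(M, j) = M + M**2 (Y(M, j) = M**2 + M = M + M**2)
n = 40 (n = 2*5 + 5*(1 + 5) = 10 + 5*6 = 10 + 30 = 40)
((n - 8*(-6)) + 129) - 87 = ((40 - 8*(-6)) + 129) - 87 = ((40 + 48) + 129) - 87 = (88 + 129) - 87 = 217 - 87 = 130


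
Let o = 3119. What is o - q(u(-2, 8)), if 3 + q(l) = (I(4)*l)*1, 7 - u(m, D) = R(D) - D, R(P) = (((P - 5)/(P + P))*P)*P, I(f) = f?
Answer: 3110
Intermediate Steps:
R(P) = P*(-5/2 + P/2) (R(P) = (((-5 + P)/((2*P)))*P)*P = (((-5 + P)*(1/(2*P)))*P)*P = (((-5 + P)/(2*P))*P)*P = (-5/2 + P/2)*P = P*(-5/2 + P/2))
u(m, D) = 7 + D - D*(-5 + D)/2 (u(m, D) = 7 - (D*(-5 + D)/2 - D) = 7 - (-D + D*(-5 + D)/2) = 7 + (D - D*(-5 + D)/2) = 7 + D - D*(-5 + D)/2)
q(l) = -3 + 4*l (q(l) = -3 + (4*l)*1 = -3 + 4*l)
o - q(u(-2, 8)) = 3119 - (-3 + 4*(7 - ½*8² + (7/2)*8)) = 3119 - (-3 + 4*(7 - ½*64 + 28)) = 3119 - (-3 + 4*(7 - 32 + 28)) = 3119 - (-3 + 4*3) = 3119 - (-3 + 12) = 3119 - 1*9 = 3119 - 9 = 3110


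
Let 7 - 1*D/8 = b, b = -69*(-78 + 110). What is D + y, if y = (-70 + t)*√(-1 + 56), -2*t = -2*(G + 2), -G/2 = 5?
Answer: 17720 - 78*√55 ≈ 17142.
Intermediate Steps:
G = -10 (G = -2*5 = -10)
t = -8 (t = -(-1)*(-10 + 2) = -(-1)*(-8) = -½*16 = -8)
y = -78*√55 (y = (-70 - 8)*√(-1 + 56) = -78*√55 ≈ -578.46)
b = -2208 (b = -69*32 = -2208)
D = 17720 (D = 56 - 8*(-2208) = 56 + 17664 = 17720)
D + y = 17720 - 78*√55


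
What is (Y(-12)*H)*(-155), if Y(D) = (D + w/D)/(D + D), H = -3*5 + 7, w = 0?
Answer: 620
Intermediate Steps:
H = -8 (H = -15 + 7 = -8)
Y(D) = 1/2 (Y(D) = (D + 0/D)/(D + D) = (D + 0)/((2*D)) = D*(1/(2*D)) = 1/2)
(Y(-12)*H)*(-155) = ((1/2)*(-8))*(-155) = -4*(-155) = 620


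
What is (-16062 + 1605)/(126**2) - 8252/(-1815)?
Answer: 11641033/3201660 ≈ 3.6359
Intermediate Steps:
(-16062 + 1605)/(126**2) - 8252/(-1815) = -14457/15876 - 8252*(-1/1815) = -14457*1/15876 + 8252/1815 = -4819/5292 + 8252/1815 = 11641033/3201660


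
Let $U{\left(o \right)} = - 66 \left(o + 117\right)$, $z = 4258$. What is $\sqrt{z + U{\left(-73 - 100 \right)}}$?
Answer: $\sqrt{7954} \approx 89.185$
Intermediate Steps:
$U{\left(o \right)} = -7722 - 66 o$ ($U{\left(o \right)} = - 66 \left(117 + o\right) = -7722 - 66 o$)
$\sqrt{z + U{\left(-73 - 100 \right)}} = \sqrt{4258 - \left(7722 + 66 \left(-73 - 100\right)\right)} = \sqrt{4258 - -3696} = \sqrt{4258 + \left(-7722 + 11418\right)} = \sqrt{4258 + 3696} = \sqrt{7954}$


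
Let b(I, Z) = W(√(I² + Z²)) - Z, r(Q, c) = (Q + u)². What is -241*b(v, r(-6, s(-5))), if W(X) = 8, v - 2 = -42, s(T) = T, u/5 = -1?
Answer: 27233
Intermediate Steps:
u = -5 (u = 5*(-1) = -5)
v = -40 (v = 2 - 42 = -40)
r(Q, c) = (-5 + Q)² (r(Q, c) = (Q - 5)² = (-5 + Q)²)
b(I, Z) = 8 - Z
-241*b(v, r(-6, s(-5))) = -241*(8 - (-5 - 6)²) = -241*(8 - 1*(-11)²) = -241*(8 - 1*121) = -241*(8 - 121) = -241*(-113) = 27233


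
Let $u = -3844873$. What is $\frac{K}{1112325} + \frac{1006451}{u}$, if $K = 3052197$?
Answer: $\frac{208153122106}{83857810975} \approx 2.4822$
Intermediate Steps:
$\frac{K}{1112325} + \frac{1006451}{u} = \frac{3052197}{1112325} + \frac{1006451}{-3844873} = 3052197 \cdot \frac{1}{1112325} + 1006451 \left(- \frac{1}{3844873}\right) = \frac{1017399}{370775} - \frac{59203}{226169} = \frac{208153122106}{83857810975}$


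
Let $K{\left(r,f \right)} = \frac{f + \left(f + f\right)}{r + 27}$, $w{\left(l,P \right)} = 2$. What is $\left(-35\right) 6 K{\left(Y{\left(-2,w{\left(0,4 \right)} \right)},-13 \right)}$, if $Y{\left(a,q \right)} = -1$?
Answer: $315$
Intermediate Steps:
$K{\left(r,f \right)} = \frac{3 f}{27 + r}$ ($K{\left(r,f \right)} = \frac{f + 2 f}{27 + r} = \frac{3 f}{27 + r}$)
$\left(-35\right) 6 K{\left(Y{\left(-2,w{\left(0,4 \right)} \right)},-13 \right)} = \left(-35\right) 6 \cdot 3 \left(-13\right) \frac{1}{27 - 1} = - 210 \cdot 3 \left(-13\right) \frac{1}{26} = \left(-210\right) \left(- \frac{3}{2}\right) = 315$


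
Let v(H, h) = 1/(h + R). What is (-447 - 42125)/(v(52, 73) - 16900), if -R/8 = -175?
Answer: 62708556/24893699 ≈ 2.5191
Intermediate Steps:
R = 1400 (R = -8*(-175) = 1400)
v(H, h) = 1/(1400 + h) (v(H, h) = 1/(h + 1400) = 1/(1400 + h))
(-447 - 42125)/(v(52, 73) - 16900) = (-447 - 42125)/(1/(1400 + 73) - 16900) = -42572/(1/1473 - 16900) = -42572/(-24893699/1473) = -42572*(-1473/24893699) = 62708556/24893699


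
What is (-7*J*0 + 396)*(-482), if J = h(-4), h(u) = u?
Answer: -190872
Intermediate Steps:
J = -4
(-7*J*0 + 396)*(-482) = (-7*(-4)*0 + 396)*(-482) = (28*0 + 396)*(-482) = (0 + 396)*(-482) = 396*(-482) = -190872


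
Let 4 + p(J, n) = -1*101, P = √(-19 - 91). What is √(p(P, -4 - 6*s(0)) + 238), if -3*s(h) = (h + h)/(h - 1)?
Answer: √133 ≈ 11.533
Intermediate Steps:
s(h) = -2*h/(3*(-1 + h)) (s(h) = -(h + h)/(3*(h - 1)) = -2*h/(3*(-1 + h)))
P = I*√110 (P = √(-110) = I*√110 ≈ 10.488*I)
p(J, n) = -105 (p(J, n) = -4 - 1*101 = -4 - 101 = -105)
√(p(P, -4 - 6*s(0)) + 238) = √(-105 + 238) = √133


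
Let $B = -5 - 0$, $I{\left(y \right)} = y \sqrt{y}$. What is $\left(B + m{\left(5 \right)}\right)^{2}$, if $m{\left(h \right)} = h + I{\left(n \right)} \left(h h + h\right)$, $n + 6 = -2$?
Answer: $-460800$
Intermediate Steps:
$n = -8$ ($n = -6 - 2 = -8$)
$I{\left(y \right)} = y^{\frac{3}{2}}$
$m{\left(h \right)} = h - 16 i \sqrt{2} \left(h + h^{2}\right)$ ($m{\left(h \right)} = h + \left(-8\right)^{\frac{3}{2}} \left(h h + h\right) = h + - 16 i \sqrt{2} \left(h^{2} + h\right) = h + - 16 i \sqrt{2} \left(h + h^{2}\right) = h - 16 i \sqrt{2} \left(h + h^{2}\right)$)
$B = -5$ ($B = -5 + 0 = -5$)
$\left(B + m{\left(5 \right)}\right)^{2} = \left(-5 + 5 \left(1 - 16 i \sqrt{2} - 16 i 5 \sqrt{2}\right)\right)^{2} = \left(-5 + 5 \left(1 - 16 i \sqrt{2} - 80 i \sqrt{2}\right)\right)^{2} = \left(-5 + 5 \left(1 - 96 i \sqrt{2}\right)\right)^{2} = \left(-5 + \left(5 - 480 i \sqrt{2}\right)\right)^{2} = \left(- 480 i \sqrt{2}\right)^{2} = -460800$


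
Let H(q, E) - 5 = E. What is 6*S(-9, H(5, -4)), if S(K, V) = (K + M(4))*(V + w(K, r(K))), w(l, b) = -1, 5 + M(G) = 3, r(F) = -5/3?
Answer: 0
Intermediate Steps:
r(F) = -5/3 (r(F) = -5*⅓ = -5/3)
H(q, E) = 5 + E
M(G) = -2 (M(G) = -5 + 3 = -2)
S(K, V) = (-1 + V)*(-2 + K) (S(K, V) = (K - 2)*(V - 1) = (-2 + K)*(-1 + V) = (-1 + V)*(-2 + K))
6*S(-9, H(5, -4)) = 6*(2 - 1*(-9) - 2*(5 - 4) - 9*(5 - 4)) = 6*(2 + 9 - 2*1 - 9*1) = 6*(2 + 9 - 2 - 9) = 6*0 = 0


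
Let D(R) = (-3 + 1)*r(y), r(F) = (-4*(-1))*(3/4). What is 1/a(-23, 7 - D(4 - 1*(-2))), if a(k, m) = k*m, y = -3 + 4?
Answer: -1/299 ≈ -0.0033445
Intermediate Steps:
y = 1
r(F) = 3 (r(F) = 4*(3*(¼)) = 4*(¾) = 3)
D(R) = -6 (D(R) = (-3 + 1)*3 = -2*3 = -6)
1/a(-23, 7 - D(4 - 1*(-2))) = 1/(-23*(7 - 1*(-6))) = 1/(-23*(7 + 6)) = 1/(-23*13) = 1/(-299) = -1/299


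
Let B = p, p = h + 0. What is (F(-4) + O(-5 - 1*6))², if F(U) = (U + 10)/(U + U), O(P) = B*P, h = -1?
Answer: 1681/16 ≈ 105.06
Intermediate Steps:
p = -1 (p = -1 + 0 = -1)
B = -1
O(P) = -P
F(U) = (10 + U)/(2*U) (F(U) = (10 + U)/((2*U)) = (10 + U)*(1/(2*U)) = (10 + U)/(2*U))
(F(-4) + O(-5 - 1*6))² = ((½)*(10 - 4)/(-4) - (-5 - 1*6))² = ((½)*(-¼)*6 - (-5 - 6))² = (-¾ - 1*(-11))² = (-¾ + 11)² = (41/4)² = 1681/16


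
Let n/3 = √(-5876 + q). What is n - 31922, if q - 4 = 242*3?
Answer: -31922 + 3*I*√5146 ≈ -31922.0 + 215.21*I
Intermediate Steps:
q = 730 (q = 4 + 242*3 = 4 + 726 = 730)
n = 3*I*√5146 (n = 3*√(-5876 + 730) = 3*√(-5146) = 3*(I*√5146) = 3*I*√5146 ≈ 215.21*I)
n - 31922 = 3*I*√5146 - 31922 = -31922 + 3*I*√5146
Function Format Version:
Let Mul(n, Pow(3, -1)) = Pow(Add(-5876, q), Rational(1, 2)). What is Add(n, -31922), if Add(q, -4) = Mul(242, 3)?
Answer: Add(-31922, Mul(3, I, Pow(5146, Rational(1, 2)))) ≈ Add(-31922., Mul(215.21, I))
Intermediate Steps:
q = 730 (q = Add(4, Mul(242, 3)) = Add(4, 726) = 730)
n = Mul(3, I, Pow(5146, Rational(1, 2))) (n = Mul(3, Pow(Add(-5876, 730), Rational(1, 2))) = Mul(3, Pow(-5146, Rational(1, 2))) = Mul(3, Mul(I, Pow(5146, Rational(1, 2)))) = Mul(3, I, Pow(5146, Rational(1, 2))) ≈ Mul(215.21, I))
Add(n, -31922) = Add(Mul(3, I, Pow(5146, Rational(1, 2))), -31922) = Add(-31922, Mul(3, I, Pow(5146, Rational(1, 2))))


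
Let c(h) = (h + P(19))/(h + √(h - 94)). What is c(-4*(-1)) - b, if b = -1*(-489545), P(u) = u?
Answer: 3*(-489545*√10 + 652719*I)/(-4*I + 3*√10) ≈ -4.8954e+5 - 2.0584*I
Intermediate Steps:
c(h) = (19 + h)/(h + √(-94 + h)) (c(h) = (h + 19)/(h + √(h - 94)) = (19 + h)/(h + √(-94 + h)))
b = 489545
c(-4*(-1)) - b = (19 - 4*(-1))/(-4*(-1) + √(-94 - 4*(-1))) - 1*489545 = (19 + 4)/(4 + √(-94 + 4)) - 489545 = 23/(4 + √(-90)) - 489545 = 23/(4 + 3*I*√10) - 489545 = -489545 + 23/(4 + 3*I*√10)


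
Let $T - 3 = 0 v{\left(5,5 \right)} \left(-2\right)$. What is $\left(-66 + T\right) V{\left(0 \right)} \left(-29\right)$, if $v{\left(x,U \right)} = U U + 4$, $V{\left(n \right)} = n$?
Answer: $0$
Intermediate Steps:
$v{\left(x,U \right)} = 4 + U^{2}$ ($v{\left(x,U \right)} = U^{2} + 4 = 4 + U^{2}$)
$T = 3$ ($T = 3 + 0 \left(4 + 5^{2}\right) \left(-2\right) = 3 + 0 \left(4 + 25\right) \left(-2\right) = 3 + 0 \cdot 29 \left(-2\right) = 3 + 0 \left(-2\right) = 3 + 0 = 3$)
$\left(-66 + T\right) V{\left(0 \right)} \left(-29\right) = \left(-66 + 3\right) 0 \left(-29\right) = \left(-63\right) 0 = 0$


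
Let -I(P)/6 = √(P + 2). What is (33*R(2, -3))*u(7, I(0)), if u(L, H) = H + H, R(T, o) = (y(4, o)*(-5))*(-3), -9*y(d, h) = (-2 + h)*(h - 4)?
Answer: 23100*√2 ≈ 32668.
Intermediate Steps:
I(P) = -6*√(2 + P) (I(P) = -6*√(P + 2) = -6*√(2 + P))
y(d, h) = -(-4 + h)*(-2 + h)/9 (y(d, h) = -(-2 + h)*(h - 4)/9 = -(-2 + h)*(-4 + h)/9 = -(-4 + h)*(-2 + h)/9)
R(T, o) = -40/3 + 10*o - 5*o²/3 (R(T, o) = ((-8/9 - o²/9 + 2*o/3)*(-5))*(-3) = (40/9 - 10*o/3 + 5*o²/9)*(-3) = -40/3 + 10*o - 5*o²/3)
u(L, H) = 2*H
(33*R(2, -3))*u(7, I(0)) = (33*(-40/3 + 10*(-3) - 5/3*(-3)²))*(2*(-6*√(2 + 0))) = (33*(-40/3 - 30 - 5/3*9))*(2*(-6*√2)) = (33*(-40/3 - 30 - 15))*(-12*√2) = (33*(-175/3))*(-12*√2) = -(-23100)*√2 = 23100*√2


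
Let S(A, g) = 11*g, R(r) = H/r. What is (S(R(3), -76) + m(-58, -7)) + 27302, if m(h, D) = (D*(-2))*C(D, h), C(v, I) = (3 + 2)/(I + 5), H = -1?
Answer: 1402628/53 ≈ 26465.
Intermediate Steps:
C(v, I) = 5/(5 + I)
m(h, D) = -10*D/(5 + h) (m(h, D) = (D*(-2))*(5/(5 + h)) = (-2*D)*(5/(5 + h)) = -10*D/(5 + h))
R(r) = -1/r
(S(R(3), -76) + m(-58, -7)) + 27302 = (11*(-76) - 10*(-7)/(5 - 58)) + 27302 = (-836 - 10*(-7)/(-53)) + 27302 = (-836 - 10*(-7)*(-1/53)) + 27302 = (-836 - 70/53) + 27302 = -44378/53 + 27302 = 1402628/53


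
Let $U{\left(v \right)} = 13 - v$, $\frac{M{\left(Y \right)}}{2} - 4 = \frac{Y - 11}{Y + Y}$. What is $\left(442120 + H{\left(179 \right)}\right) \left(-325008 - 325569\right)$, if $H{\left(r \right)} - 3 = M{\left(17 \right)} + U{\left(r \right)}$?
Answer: $- \frac{4888052388147}{17} \approx -2.8753 \cdot 10^{11}$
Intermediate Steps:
$M{\left(Y \right)} = 8 + \frac{-11 + Y}{Y}$ ($M{\left(Y \right)} = 8 + 2 \frac{Y - 11}{Y + Y} = 8 + 2 \frac{-11 + Y}{2 Y} = 8 + \frac{-11 + Y}{Y}$)
$H{\left(r \right)} = \frac{414}{17} - r$ ($H{\left(r \right)} = 3 - \left(-22 + \frac{11}{17} + r\right) = 3 + \left(\left(9 - \frac{11}{17}\right) - \left(-13 + r\right)\right) = 3 + \left(\frac{142}{17} - \left(-13 + r\right)\right) = 3 - \left(- \frac{363}{17} + r\right) = \frac{414}{17} - r$)
$\left(442120 + H{\left(179 \right)}\right) \left(-325008 - 325569\right) = \left(442120 + \left(\frac{414}{17} - 179\right)\right) \left(-325008 - 325569\right) = \left(442120 + \left(\frac{414}{17} - 179\right)\right) \left(-650577\right) = \left(442120 - \frac{2629}{17}\right) \left(-650577\right) = \frac{7513411}{17} \left(-650577\right) = - \frac{4888052388147}{17}$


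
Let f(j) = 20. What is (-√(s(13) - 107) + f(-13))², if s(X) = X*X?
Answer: (20 - √62)² ≈ 147.04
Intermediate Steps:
s(X) = X²
(-√(s(13) - 107) + f(-13))² = (-√(13² - 107) + 20)² = (-√(169 - 107) + 20)² = (-√62 + 20)² = (20 - √62)²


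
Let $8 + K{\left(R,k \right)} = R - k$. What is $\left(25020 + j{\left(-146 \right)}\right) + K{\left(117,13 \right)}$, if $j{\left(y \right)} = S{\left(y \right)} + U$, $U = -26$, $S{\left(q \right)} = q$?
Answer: $24944$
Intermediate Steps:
$K{\left(R,k \right)} = -8 + R - k$ ($K{\left(R,k \right)} = -8 + \left(R - k\right) = -8 + R - k$)
$j{\left(y \right)} = -26 + y$ ($j{\left(y \right)} = y - 26 = -26 + y$)
$\left(25020 + j{\left(-146 \right)}\right) + K{\left(117,13 \right)} = \left(25020 - 172\right) - -96 = 24848 + 96 = 24944$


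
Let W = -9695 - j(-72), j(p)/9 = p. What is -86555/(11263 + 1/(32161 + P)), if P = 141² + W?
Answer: -3721432225/484252686 ≈ -7.6849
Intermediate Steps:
j(p) = 9*p
W = -9047 (W = -9695 - 9*(-72) = -9695 - 1*(-648) = -9695 + 648 = -9047)
P = 10834 (P = 141² - 9047 = 19881 - 9047 = 10834)
-86555/(11263 + 1/(32161 + P)) = -86555/(11263 + 1/(32161 + 10834)) = -86555/(11263 + 1/42995) = -86555/484252686/42995 = -86555*42995/484252686 = -3721432225/484252686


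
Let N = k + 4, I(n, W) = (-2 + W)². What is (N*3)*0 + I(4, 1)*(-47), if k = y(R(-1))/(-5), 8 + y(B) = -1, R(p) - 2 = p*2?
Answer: -47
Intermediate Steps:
R(p) = 2 + 2*p (R(p) = 2 + p*2 = 2 + 2*p)
y(B) = -9 (y(B) = -8 - 1 = -9)
k = 9/5 (k = -9/(-5) = -9*(-⅕) = 9/5 ≈ 1.8000)
N = 29/5 (N = 9/5 + 4 = 29/5 ≈ 5.8000)
(N*3)*0 + I(4, 1)*(-47) = ((29/5)*3)*0 + (-2 + 1)²*(-47) = (87/5)*0 + (-1)²*(-47) = 0 + 1*(-47) = 0 - 47 = -47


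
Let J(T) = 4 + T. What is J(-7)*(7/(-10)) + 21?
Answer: 231/10 ≈ 23.100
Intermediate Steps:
J(-7)*(7/(-10)) + 21 = (4 - 7)*(7/(-10)) + 21 = -21*(-1)/10 + 21 = -3*(-7/10) + 21 = 21/10 + 21 = 231/10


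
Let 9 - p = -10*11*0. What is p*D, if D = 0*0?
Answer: 0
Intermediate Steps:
D = 0
p = 9 (p = 9 - (-10*11)*0 = 9 - (-110)*0 = 9 - 1*0 = 9 + 0 = 9)
p*D = 9*0 = 0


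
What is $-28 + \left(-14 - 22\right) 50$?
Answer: $-1828$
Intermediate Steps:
$-28 + \left(-14 - 22\right) 50 = -28 - 1800 = -1828$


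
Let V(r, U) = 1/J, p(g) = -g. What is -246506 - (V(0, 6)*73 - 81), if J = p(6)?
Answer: -1478477/6 ≈ -2.4641e+5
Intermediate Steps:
J = -6 (J = -1*6 = -6)
V(r, U) = -⅙ (V(r, U) = 1/(-6) = -⅙)
-246506 - (V(0, 6)*73 - 81) = -246506 - (-⅙*73 - 81) = -246506 - (-73/6 - 81) = -246506 - 1*(-559/6) = -246506 + 559/6 = -1478477/6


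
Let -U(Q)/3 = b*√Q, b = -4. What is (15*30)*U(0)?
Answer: 0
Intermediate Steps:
U(Q) = 12*√Q (U(Q) = -(-12)*√Q = 12*√Q)
(15*30)*U(0) = (15*30)*(12*√0) = 450*(12*0) = 450*0 = 0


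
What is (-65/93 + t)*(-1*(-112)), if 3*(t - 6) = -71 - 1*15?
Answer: -243376/93 ≈ -2616.9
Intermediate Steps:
t = -68/3 (t = 6 + (-71 - 1*15)/3 = 6 + (-71 - 15)/3 = 6 + (⅓)*(-86) = 6 - 86/3 = -68/3 ≈ -22.667)
(-65/93 + t)*(-1*(-112)) = (-65/93 - 68/3)*(-1*(-112)) = (-65*1/93 - 68/3)*112 = (-65/93 - 68/3)*112 = -2173/93*112 = -243376/93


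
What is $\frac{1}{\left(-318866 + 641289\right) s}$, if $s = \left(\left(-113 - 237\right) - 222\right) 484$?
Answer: $- \frac{1}{89262162704} \approx -1.1203 \cdot 10^{-11}$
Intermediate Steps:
$s = -276848$ ($s = \left(\left(-113 - 237\right) - 222\right) 484 = \left(-350 - 222\right) 484 = \left(-572\right) 484 = -276848$)
$\frac{1}{\left(-318866 + 641289\right) s} = \frac{1}{\left(-318866 + 641289\right) \left(-276848\right)} = \frac{1}{322423} \left(- \frac{1}{276848}\right) = - \frac{1}{89262162704}$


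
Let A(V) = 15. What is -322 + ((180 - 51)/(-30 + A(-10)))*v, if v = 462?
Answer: -21476/5 ≈ -4295.2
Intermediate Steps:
-322 + ((180 - 51)/(-30 + A(-10)))*v = -322 + ((180 - 51)/(-30 + 15))*462 = -322 + (129/(-15))*462 = -322 + (129*(-1/15))*462 = -322 - 43/5*462 = -322 - 19866/5 = -21476/5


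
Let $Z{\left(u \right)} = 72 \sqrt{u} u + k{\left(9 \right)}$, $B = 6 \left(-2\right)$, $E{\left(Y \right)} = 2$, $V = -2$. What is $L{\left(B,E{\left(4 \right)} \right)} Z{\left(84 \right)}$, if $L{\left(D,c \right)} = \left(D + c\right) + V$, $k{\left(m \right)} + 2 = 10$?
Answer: $-96 - 145152 \sqrt{21} \approx -6.6527 \cdot 10^{5}$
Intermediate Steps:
$k{\left(m \right)} = 8$ ($k{\left(m \right)} = -2 + 10 = 8$)
$B = -12$
$Z{\left(u \right)} = 8 + 72 u^{\frac{3}{2}}$ ($Z{\left(u \right)} = 72 \sqrt{u} u + 8 = 72 u^{\frac{3}{2}} + 8 = 8 + 72 u^{\frac{3}{2}}$)
$L{\left(D,c \right)} = -2 + D + c$ ($L{\left(D,c \right)} = \left(D + c\right) - 2 = -2 + D + c$)
$L{\left(B,E{\left(4 \right)} \right)} Z{\left(84 \right)} = \left(-2 - 12 + 2\right) \left(8 + 72 \cdot 84^{\frac{3}{2}}\right) = - 12 \left(8 + 72 \cdot 168 \sqrt{21}\right) = - 12 \left(8 + 12096 \sqrt{21}\right) = -96 - 145152 \sqrt{21}$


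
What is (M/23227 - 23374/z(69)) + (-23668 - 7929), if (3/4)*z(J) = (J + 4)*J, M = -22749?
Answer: -2464795861893/77996266 ≈ -31601.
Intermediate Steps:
z(J) = 4*J*(4 + J)/3 (z(J) = 4*((J + 4)*J)/3 = 4*((4 + J)*J)/3 = 4*(J*(4 + J))/3 = 4*J*(4 + J)/3)
(M/23227 - 23374/z(69)) + (-23668 - 7929) = (-22749/23227 - 23374*1/(92*(4 + 69))) + (-23668 - 7929) = (-22749*1/23227 - 23374/((4/3)*69*73)) - 31597 = (-22749/23227 - 23374/6716) - 31597 = (-22749/23227 - 23374*1/6716) - 31597 = (-22749/23227 - 11687/3358) - 31597 = -347845091/77996266 - 31597 = -2464795861893/77996266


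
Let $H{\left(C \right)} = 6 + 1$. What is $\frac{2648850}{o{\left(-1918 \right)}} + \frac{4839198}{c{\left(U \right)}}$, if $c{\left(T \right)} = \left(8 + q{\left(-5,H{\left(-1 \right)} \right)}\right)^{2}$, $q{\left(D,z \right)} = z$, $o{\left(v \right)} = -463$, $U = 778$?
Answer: $\frac{548185808}{34725} \approx 15786.0$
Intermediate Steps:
$H{\left(C \right)} = 7$
$c{\left(T \right)} = 225$ ($c{\left(T \right)} = \left(8 + 7\right)^{2} = 15^{2} = 225$)
$\frac{2648850}{o{\left(-1918 \right)}} + \frac{4839198}{c{\left(U \right)}} = \frac{2648850}{-463} + \frac{4839198}{225} = 2648850 \left(- \frac{1}{463}\right) + 4839198 \cdot \frac{1}{225} = - \frac{2648850}{463} + \frac{1613066}{75} = \frac{548185808}{34725}$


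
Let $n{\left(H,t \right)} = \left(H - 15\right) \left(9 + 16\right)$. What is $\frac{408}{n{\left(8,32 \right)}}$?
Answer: $- \frac{408}{175} \approx -2.3314$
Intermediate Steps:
$n{\left(H,t \right)} = -375 + 25 H$ ($n{\left(H,t \right)} = \left(-15 + H\right) 25 = -375 + 25 H$)
$\frac{408}{n{\left(8,32 \right)}} = \frac{408}{-375 + 25 \cdot 8} = \frac{408}{-375 + 200} = \frac{408}{-175} = 408 \left(- \frac{1}{175}\right) = - \frac{408}{175}$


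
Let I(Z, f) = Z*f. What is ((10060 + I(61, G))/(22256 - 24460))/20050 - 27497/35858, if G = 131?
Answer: -607872601079/792286095800 ≈ -0.76724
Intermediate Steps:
((10060 + I(61, G))/(22256 - 24460))/20050 - 27497/35858 = ((10060 + 61*131)/(22256 - 24460))/20050 - 27497/35858 = ((10060 + 7991)/(-2204))*(1/20050) - 27497*1/35858 = (18051*(-1/2204))*(1/20050) - 27497/35858 = -18051/2204*1/20050 - 27497/35858 = -18051/44190200 - 27497/35858 = -607872601079/792286095800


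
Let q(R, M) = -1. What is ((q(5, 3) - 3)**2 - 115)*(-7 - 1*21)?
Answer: 2772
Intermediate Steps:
((q(5, 3) - 3)**2 - 115)*(-7 - 1*21) = ((-1 - 3)**2 - 115)*(-7 - 1*21) = ((-4)**2 - 115)*(-7 - 21) = (16 - 115)*(-28) = -99*(-28) = 2772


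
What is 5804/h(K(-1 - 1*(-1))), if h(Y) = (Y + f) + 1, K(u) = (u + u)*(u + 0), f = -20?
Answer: -5804/19 ≈ -305.47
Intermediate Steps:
K(u) = 2*u² (K(u) = (2*u)*u = 2*u²)
h(Y) = -19 + Y (h(Y) = (Y - 20) + 1 = (-20 + Y) + 1 = -19 + Y)
5804/h(K(-1 - 1*(-1))) = 5804/(-19 + 2*(-1 - 1*(-1))²) = 5804/(-19 + 2*(-1 + 1)²) = 5804/(-19 + 2*0²) = 5804/(-19 + 2*0) = 5804/(-19 + 0) = 5804/(-19) = 5804*(-1/19) = -5804/19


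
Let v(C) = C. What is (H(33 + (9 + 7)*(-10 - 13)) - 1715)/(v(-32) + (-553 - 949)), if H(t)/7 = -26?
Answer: 1897/1534 ≈ 1.2366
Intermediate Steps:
H(t) = -182 (H(t) = 7*(-26) = -182)
(H(33 + (9 + 7)*(-10 - 13)) - 1715)/(v(-32) + (-553 - 949)) = (-182 - 1715)/(-32 + (-553 - 949)) = -1897/(-32 - 1502) = -1897/(-1534) = -1897*(-1/1534) = 1897/1534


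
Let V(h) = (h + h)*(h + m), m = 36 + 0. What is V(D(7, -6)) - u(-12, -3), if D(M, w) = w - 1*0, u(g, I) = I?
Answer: -357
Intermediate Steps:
m = 36
D(M, w) = w (D(M, w) = w + 0 = w)
V(h) = 2*h*(36 + h) (V(h) = (h + h)*(h + 36) = (2*h)*(36 + h) = 2*h*(36 + h))
V(D(7, -6)) - u(-12, -3) = 2*(-6)*(36 - 6) - 1*(-3) = 2*(-6)*30 + 3 = -360 + 3 = -357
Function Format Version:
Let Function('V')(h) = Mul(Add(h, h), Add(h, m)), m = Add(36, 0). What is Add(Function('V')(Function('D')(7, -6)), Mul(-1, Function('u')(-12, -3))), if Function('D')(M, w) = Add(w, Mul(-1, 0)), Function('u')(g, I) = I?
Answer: -357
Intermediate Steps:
m = 36
Function('D')(M, w) = w (Function('D')(M, w) = Add(w, 0) = w)
Function('V')(h) = Mul(2, h, Add(36, h)) (Function('V')(h) = Mul(Add(h, h), Add(h, 36)) = Mul(Mul(2, h), Add(36, h)) = Mul(2, h, Add(36, h)))
Add(Function('V')(Function('D')(7, -6)), Mul(-1, Function('u')(-12, -3))) = Add(Mul(2, -6, Add(36, -6)), Mul(-1, -3)) = Add(Mul(2, -6, 30), 3) = Add(-360, 3) = -357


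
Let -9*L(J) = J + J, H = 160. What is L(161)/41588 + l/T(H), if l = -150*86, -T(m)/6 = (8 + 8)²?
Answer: 100580671/11977344 ≈ 8.3976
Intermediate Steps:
L(J) = -2*J/9 (L(J) = -(J + J)/9 = -2*J/9)
T(m) = -1536 (T(m) = -6*(8 + 8)² = -6*16² = -6*256 = -1536)
l = -12900
L(161)/41588 + l/T(H) = -2/9*161/41588 - 12900/(-1536) = -322/9*1/41588 - 12900*(-1/1536) = -161/187146 + 1075/128 = 100580671/11977344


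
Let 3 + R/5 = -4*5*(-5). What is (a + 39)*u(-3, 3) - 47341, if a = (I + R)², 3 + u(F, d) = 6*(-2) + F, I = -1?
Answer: -4264651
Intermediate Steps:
u(F, d) = -15 + F (u(F, d) = -3 + (6*(-2) + F) = -3 + (-12 + F) = -15 + F)
R = 485 (R = -15 + 5*(-4*5*(-5)) = -15 + 5*(-20*(-5)) = -15 + 5*100 = -15 + 500 = 485)
a = 234256 (a = (-1 + 485)² = 484² = 234256)
(a + 39)*u(-3, 3) - 47341 = (234256 + 39)*(-15 - 3) - 47341 = 234295*(-18) - 47341 = -4217310 - 47341 = -4264651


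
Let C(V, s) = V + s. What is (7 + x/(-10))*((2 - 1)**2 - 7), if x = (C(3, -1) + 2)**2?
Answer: -162/5 ≈ -32.400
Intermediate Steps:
x = 16 (x = ((3 - 1) + 2)**2 = (2 + 2)**2 = 4**2 = 16)
(7 + x/(-10))*((2 - 1)**2 - 7) = (7 + 16/(-10))*((2 - 1)**2 - 7) = (7 + 16*(-1/10))*(1**2 - 7) = (7 - 8/5)*(1 - 7) = (27/5)*(-6) = -162/5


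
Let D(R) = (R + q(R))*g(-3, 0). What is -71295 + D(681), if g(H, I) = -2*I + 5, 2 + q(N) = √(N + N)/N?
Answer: -67900 + 5*√1362/681 ≈ -67900.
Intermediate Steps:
q(N) = -2 + √2/√N (q(N) = -2 + √(N + N)/N = -2 + √(2*N)/N = -2 + (√2*√N)/N = -2 + √2/√N)
g(H, I) = 5 - 2*I
D(R) = -10 + 5*R + 5*√2/√R (D(R) = (R + (-2 + √2/√R))*(5 - 2*0) = (-2 + R + √2/√R)*(5 + 0) = (-2 + R + √2/√R)*5 = -10 + 5*R + 5*√2/√R)
-71295 + D(681) = -71295 + (-10 + 5*681 + 5*√2/√681) = -71295 + (-10 + 3405 + 5*√2*(√681/681)) = -71295 + (-10 + 3405 + 5*√1362/681) = -71295 + (3395 + 5*√1362/681) = -67900 + 5*√1362/681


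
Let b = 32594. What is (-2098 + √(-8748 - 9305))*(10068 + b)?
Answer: -89504876 + 42662*I*√18053 ≈ -8.9505e+7 + 5.7321e+6*I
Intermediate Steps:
(-2098 + √(-8748 - 9305))*(10068 + b) = (-2098 + √(-8748 - 9305))*(10068 + 32594) = (-2098 + √(-18053))*42662 = (-2098 + I*√18053)*42662 = -89504876 + 42662*I*√18053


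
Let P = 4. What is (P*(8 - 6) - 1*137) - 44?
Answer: -173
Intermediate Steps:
(P*(8 - 6) - 1*137) - 44 = (4*(8 - 6) - 1*137) - 44 = (4*2 - 137) - 44 = (8 - 137) - 44 = -129 - 44 = -173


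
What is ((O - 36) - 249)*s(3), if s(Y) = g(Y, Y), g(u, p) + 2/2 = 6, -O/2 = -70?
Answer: -725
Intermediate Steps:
O = 140 (O = -2*(-70) = 140)
g(u, p) = 5 (g(u, p) = -1 + 6 = 5)
s(Y) = 5
((O - 36) - 249)*s(3) = ((140 - 36) - 249)*5 = (104 - 249)*5 = -145*5 = -725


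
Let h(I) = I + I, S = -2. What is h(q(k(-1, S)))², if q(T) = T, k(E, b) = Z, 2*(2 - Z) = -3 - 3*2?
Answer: 169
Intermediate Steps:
Z = 13/2 (Z = 2 - (-3 - 3*2)/2 = 2 - (-3 - 6)/2 = 2 - ½*(-9) = 2 + 9/2 = 13/2 ≈ 6.5000)
k(E, b) = 13/2
h(I) = 2*I
h(q(k(-1, S)))² = (2*(13/2))² = 13² = 169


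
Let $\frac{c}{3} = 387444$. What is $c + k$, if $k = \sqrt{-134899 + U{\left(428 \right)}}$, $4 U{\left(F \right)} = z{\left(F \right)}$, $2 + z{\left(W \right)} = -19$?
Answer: $1162332 + \frac{13 i \sqrt{3193}}{2} \approx 1.1623 \cdot 10^{6} + 367.29 i$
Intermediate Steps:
$c = 1162332$ ($c = 3 \cdot 387444 = 1162332$)
$z{\left(W \right)} = -21$ ($z{\left(W \right)} = -2 - 19 = -21$)
$U{\left(F \right)} = - \frac{21}{4}$ ($U{\left(F \right)} = \frac{1}{4} \left(-21\right) = - \frac{21}{4}$)
$k = \frac{13 i \sqrt{3193}}{2}$ ($k = \sqrt{-134899 - \frac{21}{4}} = \sqrt{- \frac{539617}{4}} = \frac{13 i \sqrt{3193}}{2} \approx 367.29 i$)
$c + k = 1162332 + \frac{13 i \sqrt{3193}}{2}$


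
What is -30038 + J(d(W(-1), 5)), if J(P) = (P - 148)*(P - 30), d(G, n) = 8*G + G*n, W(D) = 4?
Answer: -32150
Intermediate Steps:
J(P) = (-148 + P)*(-30 + P)
-30038 + J(d(W(-1), 5)) = -30038 + (4440 + (4*(8 + 5))**2 - 712*(8 + 5)) = -30038 + (4440 + (4*13)**2 - 712*13) = -30038 + (4440 + 52**2 - 178*52) = -30038 + (4440 + 2704 - 9256) = -30038 - 2112 = -32150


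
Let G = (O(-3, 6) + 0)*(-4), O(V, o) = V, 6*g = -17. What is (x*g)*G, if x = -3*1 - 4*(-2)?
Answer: -170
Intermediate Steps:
g = -17/6 (g = (⅙)*(-17) = -17/6 ≈ -2.8333)
G = 12 (G = (-3 + 0)*(-4) = -3*(-4) = 12)
x = 5 (x = -3 + 8 = 5)
(x*g)*G = (5*(-17/6))*12 = -85/6*12 = -170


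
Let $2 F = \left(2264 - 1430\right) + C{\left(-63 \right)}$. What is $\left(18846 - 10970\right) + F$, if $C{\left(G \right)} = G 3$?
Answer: $\frac{16397}{2} \approx 8198.5$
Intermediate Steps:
$C{\left(G \right)} = 3 G$
$F = \frac{645}{2}$ ($F = \frac{\left(2264 - 1430\right) + 3 \left(-63\right)}{2} = \frac{834 - 189}{2} = \frac{1}{2} \cdot 645 = \frac{645}{2} \approx 322.5$)
$\left(18846 - 10970\right) + F = \left(18846 - 10970\right) + \frac{645}{2} = 7876 + \frac{645}{2} = \frac{16397}{2}$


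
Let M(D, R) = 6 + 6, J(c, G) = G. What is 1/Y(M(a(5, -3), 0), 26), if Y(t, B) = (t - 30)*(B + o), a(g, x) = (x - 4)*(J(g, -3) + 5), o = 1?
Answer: -1/486 ≈ -0.0020576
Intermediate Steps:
a(g, x) = -8 + 2*x (a(g, x) = (x - 4)*(-3 + 5) = (-4 + x)*2 = -8 + 2*x)
M(D, R) = 12
Y(t, B) = (1 + B)*(-30 + t) (Y(t, B) = (t - 30)*(B + 1) = (-30 + t)*(1 + B) = (1 + B)*(-30 + t))
1/Y(M(a(5, -3), 0), 26) = 1/(-30 + 12 - 30*26 + 26*12) = 1/(-30 + 12 - 780 + 312) = 1/(-486) = -1/486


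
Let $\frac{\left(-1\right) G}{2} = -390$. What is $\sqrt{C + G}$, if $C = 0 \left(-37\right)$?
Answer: $2 \sqrt{195} \approx 27.928$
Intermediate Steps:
$G = 780$ ($G = \left(-2\right) \left(-390\right) = 780$)
$C = 0$
$\sqrt{C + G} = \sqrt{0 + 780} = \sqrt{780} = 2 \sqrt{195}$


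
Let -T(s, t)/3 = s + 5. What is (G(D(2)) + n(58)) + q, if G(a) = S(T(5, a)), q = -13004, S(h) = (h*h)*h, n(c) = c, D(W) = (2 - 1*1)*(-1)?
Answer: -39946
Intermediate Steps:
D(W) = -1 (D(W) = (2 - 1)*(-1) = 1*(-1) = -1)
T(s, t) = -15 - 3*s (T(s, t) = -3*(s + 5) = -3*(5 + s) = -15 - 3*s)
S(h) = h³ (S(h) = h²*h = h³)
G(a) = -27000 (G(a) = (-15 - 3*5)³ = (-15 - 15)³ = (-30)³ = -27000)
(G(D(2)) + n(58)) + q = (-27000 + 58) - 13004 = -26942 - 13004 = -39946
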